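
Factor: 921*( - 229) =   -  210909 = -3^1 * 229^1 * 307^1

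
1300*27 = 35100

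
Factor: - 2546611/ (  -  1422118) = 2^(-1 )*17^( - 1 ) * 151^( - 1)*277^( - 1)*2546611^1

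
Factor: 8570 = 2^1*5^1*857^1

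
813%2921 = 813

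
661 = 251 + 410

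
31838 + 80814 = 112652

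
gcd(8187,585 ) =3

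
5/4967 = 5/4967=0.00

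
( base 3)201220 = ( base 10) 537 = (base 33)g9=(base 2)1000011001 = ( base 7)1365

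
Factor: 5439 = 3^1*7^2*37^1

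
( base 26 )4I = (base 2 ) 1111010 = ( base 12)a2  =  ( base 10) 122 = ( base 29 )46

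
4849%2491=2358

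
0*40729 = 0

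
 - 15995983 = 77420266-93416249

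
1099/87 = 12 + 55/87= 12.63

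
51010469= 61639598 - 10629129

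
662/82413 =662/82413  =  0.01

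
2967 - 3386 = -419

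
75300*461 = 34713300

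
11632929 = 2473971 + 9158958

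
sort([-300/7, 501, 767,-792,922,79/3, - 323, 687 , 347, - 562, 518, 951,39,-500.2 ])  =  [-792, - 562, - 500.2, - 323, - 300/7, 79/3, 39, 347,501,518,687, 767,  922,  951] 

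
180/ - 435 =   -  1+17/29 =- 0.41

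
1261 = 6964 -5703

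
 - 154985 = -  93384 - 61601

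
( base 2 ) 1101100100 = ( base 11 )71a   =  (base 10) 868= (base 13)51A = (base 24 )1C4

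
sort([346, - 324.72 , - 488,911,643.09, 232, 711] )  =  [  -  488,-324.72,232,346, 643.09,711,911] 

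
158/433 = 158/433 = 0.36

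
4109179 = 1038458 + 3070721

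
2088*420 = 876960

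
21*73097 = 1535037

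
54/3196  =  27/1598 =0.02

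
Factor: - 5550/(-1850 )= 3^1 =3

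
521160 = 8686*60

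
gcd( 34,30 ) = 2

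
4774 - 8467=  - 3693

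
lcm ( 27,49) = 1323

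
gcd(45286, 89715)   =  1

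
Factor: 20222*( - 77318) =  - 1563524596 = - 2^2* 67^1 * 577^1 *10111^1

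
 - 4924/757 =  - 7+375/757  =  - 6.50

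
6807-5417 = 1390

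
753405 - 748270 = 5135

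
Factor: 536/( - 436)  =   - 2^1*67^1*109^( - 1) = - 134/109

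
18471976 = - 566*( - 32636)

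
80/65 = 1 + 3/13 = 1.23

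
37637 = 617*61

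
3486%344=46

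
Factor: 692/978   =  346/489 = 2^1*3^(-1)*163^( - 1 ) *173^1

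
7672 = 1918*4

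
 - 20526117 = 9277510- 29803627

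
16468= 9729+6739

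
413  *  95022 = 39244086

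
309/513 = 103/171 = 0.60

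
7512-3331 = 4181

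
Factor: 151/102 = 2^(-1)*3^( - 1 ) * 17^(  -  1 )*151^1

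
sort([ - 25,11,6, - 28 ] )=[ - 28, - 25,6 , 11]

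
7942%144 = 22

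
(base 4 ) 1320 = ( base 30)40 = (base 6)320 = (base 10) 120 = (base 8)170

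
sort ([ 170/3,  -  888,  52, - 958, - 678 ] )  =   [ - 958,  -  888, - 678, 52,170/3 ] 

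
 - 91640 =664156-755796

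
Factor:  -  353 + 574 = 221 = 13^1*17^1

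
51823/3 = 51823/3 = 17274.33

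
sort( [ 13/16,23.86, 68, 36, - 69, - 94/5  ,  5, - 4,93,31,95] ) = [ - 69,-94/5, - 4, 13/16 , 5 , 23.86, 31,36,68, 93,95]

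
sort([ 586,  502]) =[ 502, 586]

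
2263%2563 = 2263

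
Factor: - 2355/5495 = -3/7= - 3^1*7^(  -  1)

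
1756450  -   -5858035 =7614485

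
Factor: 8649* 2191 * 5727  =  108526415193 = 3^3  *  7^1*23^1*31^2*83^1 * 313^1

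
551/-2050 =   -  1 + 1499/2050 = - 0.27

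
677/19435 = 677/19435=0.03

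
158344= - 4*(-39586) 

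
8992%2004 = 976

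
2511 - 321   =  2190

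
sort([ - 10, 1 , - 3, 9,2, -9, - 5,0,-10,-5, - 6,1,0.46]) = [  -  10,-10, - 9, - 6,-5, - 5,- 3, 0,0.46, 1,1,2,9]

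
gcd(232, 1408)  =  8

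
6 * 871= 5226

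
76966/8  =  9620 + 3/4= 9620.75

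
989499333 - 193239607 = 796259726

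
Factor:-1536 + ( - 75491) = - 17^1*23^1*197^1 = -77027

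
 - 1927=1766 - 3693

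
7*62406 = 436842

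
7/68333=7/68333 = 0.00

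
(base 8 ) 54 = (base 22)20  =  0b101100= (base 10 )44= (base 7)62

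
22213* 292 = 6486196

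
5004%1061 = 760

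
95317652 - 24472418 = 70845234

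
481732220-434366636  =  47365584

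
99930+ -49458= 50472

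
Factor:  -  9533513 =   -  11^1*866683^1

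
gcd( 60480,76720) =560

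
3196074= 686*4659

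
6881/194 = 6881/194 = 35.47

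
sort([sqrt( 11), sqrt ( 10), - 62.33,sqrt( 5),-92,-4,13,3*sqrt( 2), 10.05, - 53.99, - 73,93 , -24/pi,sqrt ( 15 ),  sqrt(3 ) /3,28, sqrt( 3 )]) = [ - 92, - 73, - 62.33, - 53.99, - 24/pi,  -  4, sqrt(3 ) /3 , sqrt( 3), sqrt(5), sqrt( 10),sqrt(11 ), sqrt (15 ) , 3*sqrt(2), 10.05, 13, 28, 93] 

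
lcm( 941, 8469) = 8469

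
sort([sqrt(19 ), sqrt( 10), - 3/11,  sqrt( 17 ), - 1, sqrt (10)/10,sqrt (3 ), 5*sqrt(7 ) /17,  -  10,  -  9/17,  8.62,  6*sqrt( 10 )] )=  [-10,-1, - 9/17,  -  3/11, sqrt(10) /10, 5*sqrt( 7 )/17 , sqrt(3),sqrt(10),sqrt(17),sqrt( 19),  8.62, 6*sqrt(10 )] 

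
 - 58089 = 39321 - 97410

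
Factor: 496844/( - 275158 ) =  - 446/247 = - 2^1*13^( - 1)*19^(- 1)*223^1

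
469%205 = 59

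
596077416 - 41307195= 554770221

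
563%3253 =563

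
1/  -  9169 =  -1/9169 = -0.00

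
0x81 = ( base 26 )4p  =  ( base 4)2001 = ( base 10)129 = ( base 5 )1004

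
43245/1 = 43245 =43245.00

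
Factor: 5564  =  2^2  *  13^1*107^1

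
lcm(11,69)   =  759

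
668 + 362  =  1030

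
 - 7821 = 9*( - 869 ) 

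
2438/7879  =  2438/7879 = 0.31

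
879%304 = 271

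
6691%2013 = 652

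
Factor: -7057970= - 2^1 * 5^1 * 179^1*3943^1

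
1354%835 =519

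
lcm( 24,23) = 552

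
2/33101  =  2/33101  =  0.00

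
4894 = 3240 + 1654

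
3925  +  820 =4745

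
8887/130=68 + 47/130 = 68.36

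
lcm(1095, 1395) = 101835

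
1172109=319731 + 852378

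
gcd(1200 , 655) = 5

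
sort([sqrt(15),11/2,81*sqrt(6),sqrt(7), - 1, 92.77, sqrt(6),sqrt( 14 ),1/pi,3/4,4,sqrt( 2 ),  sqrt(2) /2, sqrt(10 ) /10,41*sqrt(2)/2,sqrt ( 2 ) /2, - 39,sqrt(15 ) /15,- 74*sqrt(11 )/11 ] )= [ - 39, - 74*sqrt( 11 ) /11,-1, sqrt ( 15)/15, sqrt(10 ) /10,  1/pi, sqrt ( 2 )/2, sqrt( 2 ) /2,3/4,sqrt(2),sqrt(6), sqrt(7),sqrt(14), sqrt(15 ),4, 11/2 , 41*sqrt(2 ) /2, 92.77,81*sqrt(6)]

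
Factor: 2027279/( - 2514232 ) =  - 2^( - 3 )*7^( - 1)*17^( - 1)*19^( - 1)*139^( - 1)*353^1*5743^1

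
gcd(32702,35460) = 394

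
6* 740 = 4440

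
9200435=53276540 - 44076105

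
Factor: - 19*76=  -  1444 = - 2^2 * 19^2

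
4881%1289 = 1014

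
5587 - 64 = 5523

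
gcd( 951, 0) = 951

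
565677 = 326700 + 238977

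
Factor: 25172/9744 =31/12 = 2^( - 2 )*3^(-1 ) * 31^1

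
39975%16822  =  6331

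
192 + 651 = 843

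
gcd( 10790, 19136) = 26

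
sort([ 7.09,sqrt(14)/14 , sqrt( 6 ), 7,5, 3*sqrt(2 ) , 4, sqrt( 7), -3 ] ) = [ - 3,sqrt(14 )/14,sqrt( 6 ),sqrt(7 ),4,3*sqrt(2), 5, 7,  7.09]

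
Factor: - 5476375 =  - 5^3*193^1*227^1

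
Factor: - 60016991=-19^1*613^1  *5153^1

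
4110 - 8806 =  - 4696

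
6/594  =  1/99  =  0.01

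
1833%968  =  865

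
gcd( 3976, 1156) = 4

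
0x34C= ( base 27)147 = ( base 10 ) 844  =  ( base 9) 1137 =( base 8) 1514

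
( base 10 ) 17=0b10001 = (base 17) 10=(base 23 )h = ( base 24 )h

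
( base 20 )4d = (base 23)41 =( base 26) 3F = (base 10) 93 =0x5d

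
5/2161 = 5/2161 = 0.00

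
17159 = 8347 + 8812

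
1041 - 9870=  - 8829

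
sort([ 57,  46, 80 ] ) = [ 46, 57, 80]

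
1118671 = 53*21107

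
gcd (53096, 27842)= 2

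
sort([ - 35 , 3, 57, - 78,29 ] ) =[ - 78,-35,3,29,57] 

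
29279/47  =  29279/47= 622.96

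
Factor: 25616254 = 2^1*1429^1*8963^1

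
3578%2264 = 1314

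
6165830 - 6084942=80888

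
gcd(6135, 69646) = 1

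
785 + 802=1587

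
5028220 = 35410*142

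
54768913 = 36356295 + 18412618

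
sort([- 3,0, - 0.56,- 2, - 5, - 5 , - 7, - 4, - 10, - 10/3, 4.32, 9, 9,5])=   [- 10, - 7, - 5, - 5,- 4, - 10/3, - 3 , - 2, - 0.56, 0,4.32, 5, 9 , 9 ] 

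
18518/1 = 18518 = 18518.00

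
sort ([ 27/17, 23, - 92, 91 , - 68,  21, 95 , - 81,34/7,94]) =[ - 92, - 81 , - 68,27/17, 34/7, 21, 23,  91,94, 95] 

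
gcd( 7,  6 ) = 1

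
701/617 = 1 + 84/617 = 1.14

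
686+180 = 866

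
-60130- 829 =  - 60959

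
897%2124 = 897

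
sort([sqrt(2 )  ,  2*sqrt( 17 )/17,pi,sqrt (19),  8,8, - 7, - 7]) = [  -  7,- 7, 2 *sqrt(17 ) /17, sqrt( 2 ), pi,  sqrt( 19), 8,8 ]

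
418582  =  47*8906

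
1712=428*4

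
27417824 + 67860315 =95278139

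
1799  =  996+803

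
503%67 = 34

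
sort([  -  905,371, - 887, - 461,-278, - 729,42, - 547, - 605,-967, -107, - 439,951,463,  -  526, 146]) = [ - 967, - 905,-887,  -  729, - 605, - 547,-526,-461, - 439,-278,  -  107,42, 146,371,463,951 ] 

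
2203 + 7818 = 10021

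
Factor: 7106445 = 3^2*5^1*79^1*1999^1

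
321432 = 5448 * 59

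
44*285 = 12540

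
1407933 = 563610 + 844323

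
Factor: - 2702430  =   - 2^1*3^3*5^1 * 10009^1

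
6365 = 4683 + 1682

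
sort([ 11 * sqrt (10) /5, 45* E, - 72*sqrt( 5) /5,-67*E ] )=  [ - 67 * E, - 72  *  sqrt(5) /5,11*sqrt( 10)/5, 45*E]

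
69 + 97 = 166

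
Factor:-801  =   - 3^2 * 89^1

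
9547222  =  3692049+5855173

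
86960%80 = 0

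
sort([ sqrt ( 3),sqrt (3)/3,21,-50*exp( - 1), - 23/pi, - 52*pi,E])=[ - 52 * pi, - 50*exp( - 1), - 23/pi , sqrt(3 )/3,sqrt(3),E,  21 ]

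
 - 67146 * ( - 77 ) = 5170242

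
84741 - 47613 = 37128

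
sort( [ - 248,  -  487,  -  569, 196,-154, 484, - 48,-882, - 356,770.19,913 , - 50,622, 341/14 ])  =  [- 882 ,  -  569,  -  487, - 356,-248, - 154,-50,  -  48 , 341/14, 196,484,622 , 770.19, 913 ] 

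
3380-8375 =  - 4995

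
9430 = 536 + 8894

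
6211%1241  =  6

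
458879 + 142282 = 601161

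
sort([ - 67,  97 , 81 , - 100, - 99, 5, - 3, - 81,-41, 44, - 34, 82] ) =[ - 100, - 99,-81, - 67, - 41,-34, - 3, 5,44,81,  82, 97 ]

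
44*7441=327404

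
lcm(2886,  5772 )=5772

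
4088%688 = 648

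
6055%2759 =537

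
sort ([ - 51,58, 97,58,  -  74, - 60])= [ - 74, - 60,-51,58, 58, 97]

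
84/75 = 1 + 3/25 = 1.12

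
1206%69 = 33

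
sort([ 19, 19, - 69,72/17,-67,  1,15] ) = [ - 69, - 67,1,  72/17, 15, 19, 19]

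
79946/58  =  1378+11/29 = 1378.38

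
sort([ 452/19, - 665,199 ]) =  [-665, 452/19,199]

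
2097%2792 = 2097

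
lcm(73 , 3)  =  219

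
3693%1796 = 101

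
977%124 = 109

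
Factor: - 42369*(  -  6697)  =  3^1 * 29^1*37^1 * 181^1*487^1= 283745193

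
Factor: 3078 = 2^1*3^4*19^1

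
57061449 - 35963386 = 21098063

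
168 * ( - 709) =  - 119112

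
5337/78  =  1779/26 = 68.42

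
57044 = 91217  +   - 34173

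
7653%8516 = 7653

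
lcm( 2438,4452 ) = 102396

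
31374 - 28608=2766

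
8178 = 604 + 7574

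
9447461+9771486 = 19218947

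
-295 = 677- 972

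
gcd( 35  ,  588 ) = 7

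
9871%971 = 161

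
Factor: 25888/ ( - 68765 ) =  - 2^5*5^ ( - 1 )*17^( - 1)  =  - 32/85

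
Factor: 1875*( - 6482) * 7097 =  - 2^1*3^1*5^4* 7^1*47^1*151^1*463^1 = - 86255163750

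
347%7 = 4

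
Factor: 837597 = 3^1 * 43^2*151^1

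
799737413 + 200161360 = 999898773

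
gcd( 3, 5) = 1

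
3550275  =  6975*509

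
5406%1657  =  435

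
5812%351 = 196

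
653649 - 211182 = 442467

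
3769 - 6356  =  -2587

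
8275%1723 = 1383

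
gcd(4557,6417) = 93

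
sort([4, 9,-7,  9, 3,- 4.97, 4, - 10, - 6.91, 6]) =[ - 10,-7, - 6.91, - 4.97,3,4,4, 6,  9,9]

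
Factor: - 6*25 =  - 150 = - 2^1 * 3^1 * 5^2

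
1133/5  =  226 + 3/5 = 226.60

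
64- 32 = 32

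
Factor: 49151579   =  41^1*1198819^1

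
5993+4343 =10336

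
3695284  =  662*5582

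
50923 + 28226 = 79149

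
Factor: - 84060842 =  - 2^1 *42030421^1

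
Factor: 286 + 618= 2^3*113^1 = 904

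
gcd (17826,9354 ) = 6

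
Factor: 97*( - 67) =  - 67^1*97^1 = -6499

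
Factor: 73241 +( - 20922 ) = 52319= 113^1*463^1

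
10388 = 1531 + 8857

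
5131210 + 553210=5684420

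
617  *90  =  55530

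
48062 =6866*7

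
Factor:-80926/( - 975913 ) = 2^1*23^( - 1)*43^1*151^ ( - 1 )*281^( - 1) * 941^1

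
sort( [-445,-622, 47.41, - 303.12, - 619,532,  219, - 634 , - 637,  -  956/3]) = [  -  637, - 634,  -  622, - 619, - 445  ,  -  956/3, -303.12,  47.41, 219, 532]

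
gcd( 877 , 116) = 1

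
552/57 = 9 + 13/19 = 9.68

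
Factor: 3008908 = 2^2*7^1 * 41^1*2621^1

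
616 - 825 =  - 209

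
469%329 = 140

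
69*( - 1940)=  -  133860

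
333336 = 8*41667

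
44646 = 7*6378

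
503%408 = 95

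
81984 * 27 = 2213568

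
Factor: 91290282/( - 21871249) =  - 2^1*3^1*29^(  -  1)*61^1*249427^1*754181^( - 1 )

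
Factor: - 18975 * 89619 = - 1700520525= - 3^2*5^2*11^1*23^1 * 29873^1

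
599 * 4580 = 2743420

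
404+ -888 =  - 484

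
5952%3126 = 2826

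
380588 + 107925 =488513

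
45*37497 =1687365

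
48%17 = 14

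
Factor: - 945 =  - 3^3*5^1 * 7^1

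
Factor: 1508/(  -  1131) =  - 2^2 * 3^ (  -  1 )=-4/3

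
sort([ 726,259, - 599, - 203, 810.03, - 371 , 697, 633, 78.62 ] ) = [ -599, - 371,-203, 78.62,259, 633, 697, 726, 810.03 ]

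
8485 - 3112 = 5373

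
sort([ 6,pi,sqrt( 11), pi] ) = [ pi,pi  ,  sqrt( 11 ),6 ]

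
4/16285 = 4/16285 = 0.00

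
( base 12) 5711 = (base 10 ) 9661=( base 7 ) 40111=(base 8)22675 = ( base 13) 4522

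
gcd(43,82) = 1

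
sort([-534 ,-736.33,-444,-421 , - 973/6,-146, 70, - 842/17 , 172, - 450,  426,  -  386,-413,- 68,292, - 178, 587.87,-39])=[ - 736.33, - 534, - 450, - 444 , - 421, - 413,-386, - 178 ,-973/6, - 146,-68, - 842/17,-39 , 70, 172, 292,426  ,  587.87 ]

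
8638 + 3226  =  11864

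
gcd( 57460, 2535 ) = 845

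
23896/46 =11948/23 = 519.48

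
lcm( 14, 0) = 0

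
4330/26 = 166 + 7/13 = 166.54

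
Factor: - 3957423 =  - 3^1*1033^1*1277^1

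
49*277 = 13573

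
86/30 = 2 + 13/15 = 2.87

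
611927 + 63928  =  675855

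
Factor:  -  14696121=-3^1*11^1*  491^1 * 907^1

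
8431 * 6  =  50586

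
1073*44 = 47212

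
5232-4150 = 1082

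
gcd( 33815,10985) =5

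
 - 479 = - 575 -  - 96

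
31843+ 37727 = 69570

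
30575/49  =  623+48/49  =  623.98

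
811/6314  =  811/6314 = 0.13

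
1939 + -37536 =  - 35597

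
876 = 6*146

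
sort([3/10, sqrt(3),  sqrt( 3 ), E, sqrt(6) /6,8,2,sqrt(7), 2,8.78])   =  [3/10, sqrt( 6)/6,sqrt(3 ), sqrt(3 ),2, 2, sqrt(7 ),E, 8, 8.78 ]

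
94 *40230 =3781620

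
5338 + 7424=12762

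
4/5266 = 2/2633 = 0.00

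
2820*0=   0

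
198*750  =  148500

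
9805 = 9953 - 148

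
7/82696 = 7/82696 = 0.00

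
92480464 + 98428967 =190909431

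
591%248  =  95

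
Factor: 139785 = 3^1*5^1 * 9319^1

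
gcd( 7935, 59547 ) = 69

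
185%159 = 26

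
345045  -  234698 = 110347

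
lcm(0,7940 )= 0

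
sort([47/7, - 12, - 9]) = [- 12,-9,  47/7 ]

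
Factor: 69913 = 151^1*463^1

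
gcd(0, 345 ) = 345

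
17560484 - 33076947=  -15516463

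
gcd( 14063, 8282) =41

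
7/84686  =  1/12098 = 0.00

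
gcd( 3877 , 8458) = 1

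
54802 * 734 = 40224668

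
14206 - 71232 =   -  57026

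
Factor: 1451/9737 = 7^(  -  1 )*13^( - 1) *107^( - 1 )*1451^1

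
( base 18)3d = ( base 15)47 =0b1000011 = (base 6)151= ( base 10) 67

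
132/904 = 33/226=0.15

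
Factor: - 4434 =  - 2^1 * 3^1*739^1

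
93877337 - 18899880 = 74977457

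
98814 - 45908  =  52906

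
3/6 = 1/2 = 0.50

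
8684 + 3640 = 12324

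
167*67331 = 11244277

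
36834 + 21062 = 57896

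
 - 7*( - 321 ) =2247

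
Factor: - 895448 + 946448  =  2^3*3^1*5^3*17^1 = 51000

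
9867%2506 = 2349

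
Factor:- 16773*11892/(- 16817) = 2^2*3^2 *67^ (-1 )* 251^ (  -  1)*991^1*5591^1 = 199464516/16817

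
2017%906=205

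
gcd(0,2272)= 2272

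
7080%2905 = 1270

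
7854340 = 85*92404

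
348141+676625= 1024766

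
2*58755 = 117510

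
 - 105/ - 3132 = 35/1044 = 0.03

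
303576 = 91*3336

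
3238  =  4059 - 821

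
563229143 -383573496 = 179655647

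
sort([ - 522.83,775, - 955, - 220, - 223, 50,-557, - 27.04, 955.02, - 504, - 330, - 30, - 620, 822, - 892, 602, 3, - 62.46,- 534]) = [-955,-892, - 620, - 557, - 534  , - 522.83,-504, - 330 , - 223, - 220, - 62.46, - 30, - 27.04, 3, 50, 602,  775, 822, 955.02]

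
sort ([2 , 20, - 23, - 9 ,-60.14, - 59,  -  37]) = [-60.14, - 59, - 37,-23, - 9,2, 20]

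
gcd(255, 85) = 85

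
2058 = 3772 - 1714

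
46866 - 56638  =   - 9772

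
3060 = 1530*2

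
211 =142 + 69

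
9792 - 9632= 160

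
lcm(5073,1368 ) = 121752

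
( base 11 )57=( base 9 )68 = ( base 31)20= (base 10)62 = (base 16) 3e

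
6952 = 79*88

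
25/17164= 25/17164= 0.00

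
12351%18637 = 12351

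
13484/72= 3371/18 = 187.28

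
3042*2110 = 6418620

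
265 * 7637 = 2023805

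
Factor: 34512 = 2^4 * 3^1*719^1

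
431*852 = 367212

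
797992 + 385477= 1183469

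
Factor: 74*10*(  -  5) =  -  2^2 * 5^2*37^1  =  - 3700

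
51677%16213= 3038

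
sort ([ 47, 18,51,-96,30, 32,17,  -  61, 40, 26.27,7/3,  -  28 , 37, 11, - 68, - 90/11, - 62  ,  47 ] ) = [-96, - 68, - 62, - 61, - 28, - 90/11,  7/3,11,17,18, 26.27, 30, 32,37,  40,  47,  47, 51 ]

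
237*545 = 129165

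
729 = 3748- 3019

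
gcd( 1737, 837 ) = 9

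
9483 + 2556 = 12039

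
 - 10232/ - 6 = 1705 + 1/3 = 1705.33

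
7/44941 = 7/44941  =  0.00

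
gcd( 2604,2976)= 372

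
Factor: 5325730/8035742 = 5^1*11^( - 1)*13^( - 1)*101^1* 5273^1 * 28097^ ( - 1) = 2662865/4017871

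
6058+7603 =13661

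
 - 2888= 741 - 3629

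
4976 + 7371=12347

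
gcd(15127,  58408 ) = 7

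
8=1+7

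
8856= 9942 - 1086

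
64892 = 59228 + 5664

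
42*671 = 28182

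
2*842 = 1684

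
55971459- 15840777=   40130682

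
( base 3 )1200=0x2d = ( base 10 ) 45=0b101101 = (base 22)21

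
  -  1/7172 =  - 1  +  7171/7172 = -  0.00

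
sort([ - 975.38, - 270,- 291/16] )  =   [ - 975.38, - 270,-291/16] 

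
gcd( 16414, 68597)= 1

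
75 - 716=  - 641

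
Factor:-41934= - 2^1*3^1 * 29^1 * 241^1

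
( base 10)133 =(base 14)97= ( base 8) 205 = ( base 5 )1013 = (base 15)8d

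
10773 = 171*63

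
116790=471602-354812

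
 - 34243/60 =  - 34243/60 = - 570.72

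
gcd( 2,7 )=1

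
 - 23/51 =-1 + 28/51  =  - 0.45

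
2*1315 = 2630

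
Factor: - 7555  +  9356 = 1801^1= 1801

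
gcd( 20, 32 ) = 4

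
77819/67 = 1161 + 32/67 = 1161.48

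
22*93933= 2066526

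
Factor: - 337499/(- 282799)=11^ ( - 1)*47^( - 1)*617^1 = 617/517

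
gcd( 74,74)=74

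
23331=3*7777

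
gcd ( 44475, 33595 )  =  5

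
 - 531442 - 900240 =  - 1431682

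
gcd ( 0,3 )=3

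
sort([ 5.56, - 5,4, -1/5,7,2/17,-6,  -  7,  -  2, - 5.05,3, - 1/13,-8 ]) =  [-8, - 7, - 6, - 5.05, - 5,- 2,  -  1/5, - 1/13, 2/17,3,4,5.56,7 ] 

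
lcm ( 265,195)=10335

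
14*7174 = 100436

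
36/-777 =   -  12/259 = - 0.05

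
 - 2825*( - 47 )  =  132775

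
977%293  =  98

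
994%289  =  127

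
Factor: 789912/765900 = 954/925 = 2^1*3^2*5^(-2 )*37^( - 1 )*53^1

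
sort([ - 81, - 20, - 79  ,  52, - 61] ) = [-81,-79, - 61,-20,52 ] 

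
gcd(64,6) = 2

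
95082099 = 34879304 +60202795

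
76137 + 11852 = 87989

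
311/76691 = 311/76691 = 0.00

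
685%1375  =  685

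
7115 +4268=11383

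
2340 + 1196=3536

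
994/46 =21 + 14/23 = 21.61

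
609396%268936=71524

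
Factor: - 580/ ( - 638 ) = 10/11 =2^1* 5^1 * 11^ ( - 1 ) 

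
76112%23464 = 5720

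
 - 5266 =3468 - 8734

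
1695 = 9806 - 8111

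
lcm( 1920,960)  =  1920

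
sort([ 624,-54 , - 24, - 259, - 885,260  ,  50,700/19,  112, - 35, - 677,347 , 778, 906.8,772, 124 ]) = [  -  885,-677, - 259,- 54,-35, - 24,  700/19, 50, 112, 124, 260,347,624 , 772, 778,906.8 ]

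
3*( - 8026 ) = - 24078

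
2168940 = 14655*148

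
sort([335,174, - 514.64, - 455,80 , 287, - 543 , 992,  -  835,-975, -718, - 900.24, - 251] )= [ - 975, - 900.24, - 835, - 718, - 543, - 514.64, - 455,  -  251,80,  174,287,335,992 ]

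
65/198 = 65/198 = 0.33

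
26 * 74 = 1924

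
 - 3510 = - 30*117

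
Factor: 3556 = 2^2*7^1*127^1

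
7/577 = 7/577 = 0.01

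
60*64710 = 3882600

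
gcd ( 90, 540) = 90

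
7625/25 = 305 =305.00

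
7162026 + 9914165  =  17076191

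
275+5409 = 5684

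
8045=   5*1609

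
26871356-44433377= - 17562021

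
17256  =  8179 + 9077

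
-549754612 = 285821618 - 835576230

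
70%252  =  70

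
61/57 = 61/57 = 1.07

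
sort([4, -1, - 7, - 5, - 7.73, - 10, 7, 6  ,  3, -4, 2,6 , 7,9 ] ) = [ - 10 , - 7.73,-7, - 5, - 4,  -  1,2, 3,4, 6, 6, 7, 7,9]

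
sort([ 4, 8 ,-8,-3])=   [ -8,-3,4,8 ] 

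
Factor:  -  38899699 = - 31^1*467^1*2687^1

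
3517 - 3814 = -297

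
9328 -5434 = 3894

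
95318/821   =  95318/821= 116.10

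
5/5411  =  5/5411 = 0.00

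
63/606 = 21/202 = 0.10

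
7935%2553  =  276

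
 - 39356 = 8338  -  47694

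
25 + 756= 781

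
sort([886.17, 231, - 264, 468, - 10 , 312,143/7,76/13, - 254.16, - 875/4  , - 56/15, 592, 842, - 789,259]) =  [ - 789, - 264 , - 254.16, - 875/4, - 10 , - 56/15, 76/13 , 143/7,231,259,312,468,592,842,886.17 ]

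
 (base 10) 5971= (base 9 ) 8164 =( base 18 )107d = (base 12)3557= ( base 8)13523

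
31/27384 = 31/27384 = 0.00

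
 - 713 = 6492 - 7205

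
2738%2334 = 404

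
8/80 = 1/10 = 0.10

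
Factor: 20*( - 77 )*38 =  - 2^3*5^1*7^1 * 11^1*19^1  =  - 58520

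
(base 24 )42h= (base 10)2369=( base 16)941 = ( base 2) 100101000001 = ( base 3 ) 10020202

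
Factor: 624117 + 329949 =2^1*3^1 * 19^1*8369^1 =954066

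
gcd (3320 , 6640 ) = 3320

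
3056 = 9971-6915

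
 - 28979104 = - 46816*619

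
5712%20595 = 5712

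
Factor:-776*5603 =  - 2^3 * 13^1*97^1*431^1 = -4347928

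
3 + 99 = 102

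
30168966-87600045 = -57431079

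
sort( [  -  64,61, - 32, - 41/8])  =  [  -  64, - 32, - 41/8, 61] 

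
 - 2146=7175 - 9321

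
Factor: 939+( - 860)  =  79 = 79^1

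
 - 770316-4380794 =-5151110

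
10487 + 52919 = 63406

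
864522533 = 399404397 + 465118136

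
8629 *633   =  5462157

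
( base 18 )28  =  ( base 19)26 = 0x2C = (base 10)44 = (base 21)22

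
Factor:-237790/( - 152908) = 2^( - 1 )*5^1 * 79^1 * 127^( - 1 ) = 395/254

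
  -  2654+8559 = 5905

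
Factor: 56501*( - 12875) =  - 5^3*103^1*56501^1 = - 727450375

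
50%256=50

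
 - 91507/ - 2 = 91507/2 = 45753.50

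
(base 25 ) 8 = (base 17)8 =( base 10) 8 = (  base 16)8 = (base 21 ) 8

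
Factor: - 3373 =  - 3373^1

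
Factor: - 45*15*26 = -2^1*3^3 * 5^2*13^1 =-17550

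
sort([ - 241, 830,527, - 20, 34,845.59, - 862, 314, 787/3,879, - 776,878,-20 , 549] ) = [ - 862,-776, - 241, - 20,-20,34, 787/3, 314,527,  549, 830,845.59, 878,879 ] 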